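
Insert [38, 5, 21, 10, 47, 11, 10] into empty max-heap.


Insert 38: [38]
Insert 5: [38, 5]
Insert 21: [38, 5, 21]
Insert 10: [38, 10, 21, 5]
Insert 47: [47, 38, 21, 5, 10]
Insert 11: [47, 38, 21, 5, 10, 11]
Insert 10: [47, 38, 21, 5, 10, 11, 10]

Final heap: [47, 38, 21, 5, 10, 11, 10]


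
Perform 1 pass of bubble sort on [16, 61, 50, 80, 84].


Initial: [16, 61, 50, 80, 84]
Pass 1: [16, 50, 61, 80, 84] (1 swaps)

After 1 pass: [16, 50, 61, 80, 84]


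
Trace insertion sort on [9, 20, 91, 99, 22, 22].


Initial: [9, 20, 91, 99, 22, 22]
Insert 20: [9, 20, 91, 99, 22, 22]
Insert 91: [9, 20, 91, 99, 22, 22]
Insert 99: [9, 20, 91, 99, 22, 22]
Insert 22: [9, 20, 22, 91, 99, 22]
Insert 22: [9, 20, 22, 22, 91, 99]

Sorted: [9, 20, 22, 22, 91, 99]


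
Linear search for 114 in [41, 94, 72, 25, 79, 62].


i=0: 41!=114
i=1: 94!=114
i=2: 72!=114
i=3: 25!=114
i=4: 79!=114
i=5: 62!=114

Not found, 6 comps


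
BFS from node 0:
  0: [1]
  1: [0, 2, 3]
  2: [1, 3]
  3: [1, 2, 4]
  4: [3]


Visit 0, enqueue [1]
Visit 1, enqueue [2, 3]
Visit 2, enqueue []
Visit 3, enqueue [4]
Visit 4, enqueue []

BFS order: [0, 1, 2, 3, 4]


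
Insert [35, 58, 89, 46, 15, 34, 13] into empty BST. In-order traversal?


Insert 35: root
Insert 58: R from 35
Insert 89: R from 35 -> R from 58
Insert 46: R from 35 -> L from 58
Insert 15: L from 35
Insert 34: L from 35 -> R from 15
Insert 13: L from 35 -> L from 15

In-order: [13, 15, 34, 35, 46, 58, 89]


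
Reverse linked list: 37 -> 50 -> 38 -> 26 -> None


Step 1: curr=37, set curr.next=prev(None) | reversed so far: 37
Step 2: curr=50, set curr.next=prev(37) | reversed so far: 50 -> 37
Step 3: curr=38, set curr.next=prev(50) | reversed so far: 38 -> 50 -> 37
Step 4: curr=26, set curr.next=prev(38) | reversed so far: 26 -> 38 -> 50 -> 37

26 -> 38 -> 50 -> 37 -> None


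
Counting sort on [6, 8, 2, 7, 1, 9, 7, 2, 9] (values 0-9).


Input: [6, 8, 2, 7, 1, 9, 7, 2, 9]
Counts: [0, 1, 2, 0, 0, 0, 1, 2, 1, 2]

Sorted: [1, 2, 2, 6, 7, 7, 8, 9, 9]


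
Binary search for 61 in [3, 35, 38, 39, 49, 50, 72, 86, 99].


Step 1: lo=0, hi=8, mid=4, val=49
Step 2: lo=5, hi=8, mid=6, val=72
Step 3: lo=5, hi=5, mid=5, val=50

Not found


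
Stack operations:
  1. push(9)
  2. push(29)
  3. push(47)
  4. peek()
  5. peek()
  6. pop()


push(9) -> [9]
push(29) -> [9, 29]
push(47) -> [9, 29, 47]
peek()->47
peek()->47
pop()->47, [9, 29]

Final stack: [9, 29]


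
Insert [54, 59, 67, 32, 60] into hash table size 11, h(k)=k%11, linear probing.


Insert 54: h=10 -> slot 10
Insert 59: h=4 -> slot 4
Insert 67: h=1 -> slot 1
Insert 32: h=10, 1 probes -> slot 0
Insert 60: h=5 -> slot 5

Table: [32, 67, None, None, 59, 60, None, None, None, None, 54]


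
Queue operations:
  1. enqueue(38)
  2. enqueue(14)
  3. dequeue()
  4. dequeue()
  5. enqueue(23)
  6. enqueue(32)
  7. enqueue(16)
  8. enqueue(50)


enqueue(38) -> [38]
enqueue(14) -> [38, 14]
dequeue()->38, [14]
dequeue()->14, []
enqueue(23) -> [23]
enqueue(32) -> [23, 32]
enqueue(16) -> [23, 32, 16]
enqueue(50) -> [23, 32, 16, 50]

Final queue: [23, 32, 16, 50]


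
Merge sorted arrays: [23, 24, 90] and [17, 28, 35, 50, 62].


Take 17 from B
Take 23 from A
Take 24 from A
Take 28 from B
Take 35 from B
Take 50 from B
Take 62 from B

Merged: [17, 23, 24, 28, 35, 50, 62, 90]


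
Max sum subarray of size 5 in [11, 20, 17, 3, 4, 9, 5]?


[0:5]: 55
[1:6]: 53
[2:7]: 38

Max: 55 at [0:5]


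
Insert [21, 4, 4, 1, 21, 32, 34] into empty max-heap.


Insert 21: [21]
Insert 4: [21, 4]
Insert 4: [21, 4, 4]
Insert 1: [21, 4, 4, 1]
Insert 21: [21, 21, 4, 1, 4]
Insert 32: [32, 21, 21, 1, 4, 4]
Insert 34: [34, 21, 32, 1, 4, 4, 21]

Final heap: [34, 21, 32, 1, 4, 4, 21]


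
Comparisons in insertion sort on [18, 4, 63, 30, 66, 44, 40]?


Algorithm: insertion sort
Input: [18, 4, 63, 30, 66, 44, 40]
Sorted: [4, 18, 30, 40, 44, 63, 66]

12


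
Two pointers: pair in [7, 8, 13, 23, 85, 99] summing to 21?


lo=0(7)+hi=5(99)=106
lo=0(7)+hi=4(85)=92
lo=0(7)+hi=3(23)=30
lo=0(7)+hi=2(13)=20
lo=1(8)+hi=2(13)=21

Yes: 8+13=21


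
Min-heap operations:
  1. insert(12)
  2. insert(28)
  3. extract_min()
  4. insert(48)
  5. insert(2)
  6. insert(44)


insert(12) -> [12]
insert(28) -> [12, 28]
extract_min()->12, [28]
insert(48) -> [28, 48]
insert(2) -> [2, 48, 28]
insert(44) -> [2, 44, 28, 48]

Final heap: [2, 44, 28, 48]


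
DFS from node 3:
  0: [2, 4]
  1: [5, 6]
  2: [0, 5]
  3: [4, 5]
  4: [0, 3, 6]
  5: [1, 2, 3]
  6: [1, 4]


Visit 3, push [5, 4]
Visit 4, push [6, 0]
Visit 0, push [2]
Visit 2, push [5]
Visit 5, push [1]
Visit 1, push [6]
Visit 6, push []

DFS order: [3, 4, 0, 2, 5, 1, 6]


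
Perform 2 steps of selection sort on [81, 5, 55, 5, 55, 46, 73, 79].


Initial: [81, 5, 55, 5, 55, 46, 73, 79]
Step 1: min=5 at 1
  Swap: [5, 81, 55, 5, 55, 46, 73, 79]
Step 2: min=5 at 3
  Swap: [5, 5, 55, 81, 55, 46, 73, 79]

After 2 steps: [5, 5, 55, 81, 55, 46, 73, 79]


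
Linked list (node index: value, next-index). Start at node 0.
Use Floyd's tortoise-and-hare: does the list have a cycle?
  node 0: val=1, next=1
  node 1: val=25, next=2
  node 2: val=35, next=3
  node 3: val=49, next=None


Floyd's tortoise (slow, +1) and hare (fast, +2):
  init: slow=0, fast=0
  step 1: slow=1, fast=2
  step 2: fast 2->3->None, no cycle

Cycle: no


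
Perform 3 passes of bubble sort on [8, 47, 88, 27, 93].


Initial: [8, 47, 88, 27, 93]
Pass 1: [8, 47, 27, 88, 93] (1 swaps)
Pass 2: [8, 27, 47, 88, 93] (1 swaps)
Pass 3: [8, 27, 47, 88, 93] (0 swaps)

After 3 passes: [8, 27, 47, 88, 93]


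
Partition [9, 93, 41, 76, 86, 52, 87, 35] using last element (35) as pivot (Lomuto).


Pivot: 35
  9 <= 35: advance i (no swap)
Place pivot at 1: [9, 35, 41, 76, 86, 52, 87, 93]

Partitioned: [9, 35, 41, 76, 86, 52, 87, 93]


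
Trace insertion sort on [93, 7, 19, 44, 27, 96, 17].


Initial: [93, 7, 19, 44, 27, 96, 17]
Insert 7: [7, 93, 19, 44, 27, 96, 17]
Insert 19: [7, 19, 93, 44, 27, 96, 17]
Insert 44: [7, 19, 44, 93, 27, 96, 17]
Insert 27: [7, 19, 27, 44, 93, 96, 17]
Insert 96: [7, 19, 27, 44, 93, 96, 17]
Insert 17: [7, 17, 19, 27, 44, 93, 96]

Sorted: [7, 17, 19, 27, 44, 93, 96]


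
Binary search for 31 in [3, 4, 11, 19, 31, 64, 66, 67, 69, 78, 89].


Step 1: lo=0, hi=10, mid=5, val=64
Step 2: lo=0, hi=4, mid=2, val=11
Step 3: lo=3, hi=4, mid=3, val=19
Step 4: lo=4, hi=4, mid=4, val=31

Found at index 4


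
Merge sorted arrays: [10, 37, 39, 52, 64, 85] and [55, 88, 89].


Take 10 from A
Take 37 from A
Take 39 from A
Take 52 from A
Take 55 from B
Take 64 from A
Take 85 from A

Merged: [10, 37, 39, 52, 55, 64, 85, 88, 89]


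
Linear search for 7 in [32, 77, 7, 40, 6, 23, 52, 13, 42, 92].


i=0: 32!=7
i=1: 77!=7
i=2: 7==7 found!

Found at 2, 3 comps


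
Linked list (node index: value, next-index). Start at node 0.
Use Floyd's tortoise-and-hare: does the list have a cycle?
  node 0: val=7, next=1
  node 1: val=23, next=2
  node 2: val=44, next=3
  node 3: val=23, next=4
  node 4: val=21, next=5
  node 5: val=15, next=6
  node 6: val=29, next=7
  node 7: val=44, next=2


Floyd's tortoise (slow, +1) and hare (fast, +2):
  init: slow=0, fast=0
  step 1: slow=1, fast=2
  step 2: slow=2, fast=4
  step 3: slow=3, fast=6
  step 4: slow=4, fast=2
  step 5: slow=5, fast=4
  step 6: slow=6, fast=6
  slow == fast at node 6: cycle detected

Cycle: yes


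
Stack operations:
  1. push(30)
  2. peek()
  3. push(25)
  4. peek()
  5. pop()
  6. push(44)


push(30) -> [30]
peek()->30
push(25) -> [30, 25]
peek()->25
pop()->25, [30]
push(44) -> [30, 44]

Final stack: [30, 44]


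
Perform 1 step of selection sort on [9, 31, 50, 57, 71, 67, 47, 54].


Initial: [9, 31, 50, 57, 71, 67, 47, 54]
Step 1: min=9 at 0
  Swap: [9, 31, 50, 57, 71, 67, 47, 54]

After 1 step: [9, 31, 50, 57, 71, 67, 47, 54]


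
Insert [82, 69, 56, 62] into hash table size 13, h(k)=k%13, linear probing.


Insert 82: h=4 -> slot 4
Insert 69: h=4, 1 probes -> slot 5
Insert 56: h=4, 2 probes -> slot 6
Insert 62: h=10 -> slot 10

Table: [None, None, None, None, 82, 69, 56, None, None, None, 62, None, None]


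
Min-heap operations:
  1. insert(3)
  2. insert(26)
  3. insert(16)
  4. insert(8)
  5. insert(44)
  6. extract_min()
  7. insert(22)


insert(3) -> [3]
insert(26) -> [3, 26]
insert(16) -> [3, 26, 16]
insert(8) -> [3, 8, 16, 26]
insert(44) -> [3, 8, 16, 26, 44]
extract_min()->3, [8, 26, 16, 44]
insert(22) -> [8, 22, 16, 44, 26]

Final heap: [8, 22, 16, 44, 26]


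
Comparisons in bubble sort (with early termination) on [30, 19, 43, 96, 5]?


Algorithm: bubble sort (with early termination)
Input: [30, 19, 43, 96, 5]
Sorted: [5, 19, 30, 43, 96]

10


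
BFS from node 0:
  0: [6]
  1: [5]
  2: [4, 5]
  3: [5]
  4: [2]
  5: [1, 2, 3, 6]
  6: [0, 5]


Visit 0, enqueue [6]
Visit 6, enqueue [5]
Visit 5, enqueue [1, 2, 3]
Visit 1, enqueue []
Visit 2, enqueue [4]
Visit 3, enqueue []
Visit 4, enqueue []

BFS order: [0, 6, 5, 1, 2, 3, 4]


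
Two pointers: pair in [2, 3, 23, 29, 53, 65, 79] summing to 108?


lo=0(2)+hi=6(79)=81
lo=1(3)+hi=6(79)=82
lo=2(23)+hi=6(79)=102
lo=3(29)+hi=6(79)=108

Yes: 29+79=108


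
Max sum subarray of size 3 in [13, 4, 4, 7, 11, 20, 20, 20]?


[0:3]: 21
[1:4]: 15
[2:5]: 22
[3:6]: 38
[4:7]: 51
[5:8]: 60

Max: 60 at [5:8]


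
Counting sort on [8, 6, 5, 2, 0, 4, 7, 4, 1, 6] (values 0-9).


Input: [8, 6, 5, 2, 0, 4, 7, 4, 1, 6]
Counts: [1, 1, 1, 0, 2, 1, 2, 1, 1, 0]

Sorted: [0, 1, 2, 4, 4, 5, 6, 6, 7, 8]


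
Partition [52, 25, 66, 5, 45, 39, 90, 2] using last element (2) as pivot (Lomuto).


Pivot: 2
Place pivot at 0: [2, 25, 66, 5, 45, 39, 90, 52]

Partitioned: [2, 25, 66, 5, 45, 39, 90, 52]


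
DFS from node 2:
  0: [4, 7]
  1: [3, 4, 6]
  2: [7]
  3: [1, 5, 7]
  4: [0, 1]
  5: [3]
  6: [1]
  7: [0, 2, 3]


Visit 2, push [7]
Visit 7, push [3, 0]
Visit 0, push [4]
Visit 4, push [1]
Visit 1, push [6, 3]
Visit 3, push [5]
Visit 5, push []
Visit 6, push []

DFS order: [2, 7, 0, 4, 1, 3, 5, 6]


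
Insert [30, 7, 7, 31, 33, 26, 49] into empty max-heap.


Insert 30: [30]
Insert 7: [30, 7]
Insert 7: [30, 7, 7]
Insert 31: [31, 30, 7, 7]
Insert 33: [33, 31, 7, 7, 30]
Insert 26: [33, 31, 26, 7, 30, 7]
Insert 49: [49, 31, 33, 7, 30, 7, 26]

Final heap: [49, 31, 33, 7, 30, 7, 26]


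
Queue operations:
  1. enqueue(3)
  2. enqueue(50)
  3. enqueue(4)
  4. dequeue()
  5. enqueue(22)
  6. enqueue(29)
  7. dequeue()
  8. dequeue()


enqueue(3) -> [3]
enqueue(50) -> [3, 50]
enqueue(4) -> [3, 50, 4]
dequeue()->3, [50, 4]
enqueue(22) -> [50, 4, 22]
enqueue(29) -> [50, 4, 22, 29]
dequeue()->50, [4, 22, 29]
dequeue()->4, [22, 29]

Final queue: [22, 29]


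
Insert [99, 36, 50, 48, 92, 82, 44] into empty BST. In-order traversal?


Insert 99: root
Insert 36: L from 99
Insert 50: L from 99 -> R from 36
Insert 48: L from 99 -> R from 36 -> L from 50
Insert 92: L from 99 -> R from 36 -> R from 50
Insert 82: L from 99 -> R from 36 -> R from 50 -> L from 92
Insert 44: L from 99 -> R from 36 -> L from 50 -> L from 48

In-order: [36, 44, 48, 50, 82, 92, 99]


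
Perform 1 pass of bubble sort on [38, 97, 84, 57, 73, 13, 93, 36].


Initial: [38, 97, 84, 57, 73, 13, 93, 36]
Pass 1: [38, 84, 57, 73, 13, 93, 36, 97] (6 swaps)

After 1 pass: [38, 84, 57, 73, 13, 93, 36, 97]


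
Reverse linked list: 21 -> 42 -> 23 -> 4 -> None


Step 1: curr=21, set curr.next=prev(None) | reversed so far: 21
Step 2: curr=42, set curr.next=prev(21) | reversed so far: 42 -> 21
Step 3: curr=23, set curr.next=prev(42) | reversed so far: 23 -> 42 -> 21
Step 4: curr=4, set curr.next=prev(23) | reversed so far: 4 -> 23 -> 42 -> 21

4 -> 23 -> 42 -> 21 -> None


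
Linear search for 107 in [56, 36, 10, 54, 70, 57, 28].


i=0: 56!=107
i=1: 36!=107
i=2: 10!=107
i=3: 54!=107
i=4: 70!=107
i=5: 57!=107
i=6: 28!=107

Not found, 7 comps


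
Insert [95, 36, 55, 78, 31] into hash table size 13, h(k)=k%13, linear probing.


Insert 95: h=4 -> slot 4
Insert 36: h=10 -> slot 10
Insert 55: h=3 -> slot 3
Insert 78: h=0 -> slot 0
Insert 31: h=5 -> slot 5

Table: [78, None, None, 55, 95, 31, None, None, None, None, 36, None, None]


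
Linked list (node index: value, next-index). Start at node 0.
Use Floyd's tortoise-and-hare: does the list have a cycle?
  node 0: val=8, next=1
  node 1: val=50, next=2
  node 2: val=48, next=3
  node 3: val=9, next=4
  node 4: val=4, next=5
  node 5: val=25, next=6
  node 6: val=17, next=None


Floyd's tortoise (slow, +1) and hare (fast, +2):
  init: slow=0, fast=0
  step 1: slow=1, fast=2
  step 2: slow=2, fast=4
  step 3: slow=3, fast=6
  step 4: fast -> None, no cycle

Cycle: no


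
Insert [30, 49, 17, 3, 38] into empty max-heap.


Insert 30: [30]
Insert 49: [49, 30]
Insert 17: [49, 30, 17]
Insert 3: [49, 30, 17, 3]
Insert 38: [49, 38, 17, 3, 30]

Final heap: [49, 38, 17, 3, 30]


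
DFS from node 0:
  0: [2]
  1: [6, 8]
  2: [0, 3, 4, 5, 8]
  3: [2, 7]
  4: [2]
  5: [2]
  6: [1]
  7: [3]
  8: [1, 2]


Visit 0, push [2]
Visit 2, push [8, 5, 4, 3]
Visit 3, push [7]
Visit 7, push []
Visit 4, push []
Visit 5, push []
Visit 8, push [1]
Visit 1, push [6]
Visit 6, push []

DFS order: [0, 2, 3, 7, 4, 5, 8, 1, 6]


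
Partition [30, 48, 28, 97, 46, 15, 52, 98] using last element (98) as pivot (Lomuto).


Pivot: 98
  30 <= 98: advance i (no swap)
  48 <= 98: advance i (no swap)
  28 <= 98: advance i (no swap)
  97 <= 98: advance i (no swap)
  46 <= 98: advance i (no swap)
  15 <= 98: advance i (no swap)
  52 <= 98: advance i (no swap)
Place pivot at 7: [30, 48, 28, 97, 46, 15, 52, 98]

Partitioned: [30, 48, 28, 97, 46, 15, 52, 98]


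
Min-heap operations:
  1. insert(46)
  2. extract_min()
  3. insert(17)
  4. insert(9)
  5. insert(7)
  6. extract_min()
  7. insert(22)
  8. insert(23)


insert(46) -> [46]
extract_min()->46, []
insert(17) -> [17]
insert(9) -> [9, 17]
insert(7) -> [7, 17, 9]
extract_min()->7, [9, 17]
insert(22) -> [9, 17, 22]
insert(23) -> [9, 17, 22, 23]

Final heap: [9, 17, 22, 23]


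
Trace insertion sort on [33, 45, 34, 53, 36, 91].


Initial: [33, 45, 34, 53, 36, 91]
Insert 45: [33, 45, 34, 53, 36, 91]
Insert 34: [33, 34, 45, 53, 36, 91]
Insert 53: [33, 34, 45, 53, 36, 91]
Insert 36: [33, 34, 36, 45, 53, 91]
Insert 91: [33, 34, 36, 45, 53, 91]

Sorted: [33, 34, 36, 45, 53, 91]


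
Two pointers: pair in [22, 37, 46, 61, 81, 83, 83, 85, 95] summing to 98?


lo=0(22)+hi=8(95)=117
lo=0(22)+hi=7(85)=107
lo=0(22)+hi=6(83)=105
lo=0(22)+hi=5(83)=105
lo=0(22)+hi=4(81)=103
lo=0(22)+hi=3(61)=83
lo=1(37)+hi=3(61)=98

Yes: 37+61=98


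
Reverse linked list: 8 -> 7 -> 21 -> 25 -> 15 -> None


Step 1: curr=8, set curr.next=prev(None) | reversed so far: 8
Step 2: curr=7, set curr.next=prev(8) | reversed so far: 7 -> 8
Step 3: curr=21, set curr.next=prev(7) | reversed so far: 21 -> 7 -> 8
Step 4: curr=25, set curr.next=prev(21) | reversed so far: 25 -> 21 -> 7 -> 8
Step 5: curr=15, set curr.next=prev(25) | reversed so far: 15 -> 25 -> 21 -> 7 -> 8

15 -> 25 -> 21 -> 7 -> 8 -> None


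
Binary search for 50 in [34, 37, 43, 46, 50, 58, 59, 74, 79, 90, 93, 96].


Step 1: lo=0, hi=11, mid=5, val=58
Step 2: lo=0, hi=4, mid=2, val=43
Step 3: lo=3, hi=4, mid=3, val=46
Step 4: lo=4, hi=4, mid=4, val=50

Found at index 4


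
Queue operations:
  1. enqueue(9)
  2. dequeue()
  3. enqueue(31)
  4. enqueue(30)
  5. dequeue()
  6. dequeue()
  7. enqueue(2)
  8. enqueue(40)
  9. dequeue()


enqueue(9) -> [9]
dequeue()->9, []
enqueue(31) -> [31]
enqueue(30) -> [31, 30]
dequeue()->31, [30]
dequeue()->30, []
enqueue(2) -> [2]
enqueue(40) -> [2, 40]
dequeue()->2, [40]

Final queue: [40]


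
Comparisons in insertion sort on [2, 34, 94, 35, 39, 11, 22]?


Algorithm: insertion sort
Input: [2, 34, 94, 35, 39, 11, 22]
Sorted: [2, 11, 22, 34, 35, 39, 94]

16


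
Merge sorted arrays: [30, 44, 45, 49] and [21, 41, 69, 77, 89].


Take 21 from B
Take 30 from A
Take 41 from B
Take 44 from A
Take 45 from A
Take 49 from A

Merged: [21, 30, 41, 44, 45, 49, 69, 77, 89]


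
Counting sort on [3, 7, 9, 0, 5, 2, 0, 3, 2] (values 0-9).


Input: [3, 7, 9, 0, 5, 2, 0, 3, 2]
Counts: [2, 0, 2, 2, 0, 1, 0, 1, 0, 1]

Sorted: [0, 0, 2, 2, 3, 3, 5, 7, 9]


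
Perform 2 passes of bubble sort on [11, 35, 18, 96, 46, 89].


Initial: [11, 35, 18, 96, 46, 89]
Pass 1: [11, 18, 35, 46, 89, 96] (3 swaps)
Pass 2: [11, 18, 35, 46, 89, 96] (0 swaps)

After 2 passes: [11, 18, 35, 46, 89, 96]


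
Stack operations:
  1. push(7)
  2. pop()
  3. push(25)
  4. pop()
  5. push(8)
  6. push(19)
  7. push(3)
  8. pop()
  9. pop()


push(7) -> [7]
pop()->7, []
push(25) -> [25]
pop()->25, []
push(8) -> [8]
push(19) -> [8, 19]
push(3) -> [8, 19, 3]
pop()->3, [8, 19]
pop()->19, [8]

Final stack: [8]


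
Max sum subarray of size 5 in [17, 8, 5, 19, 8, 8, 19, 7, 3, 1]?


[0:5]: 57
[1:6]: 48
[2:7]: 59
[3:8]: 61
[4:9]: 45
[5:10]: 38

Max: 61 at [3:8]


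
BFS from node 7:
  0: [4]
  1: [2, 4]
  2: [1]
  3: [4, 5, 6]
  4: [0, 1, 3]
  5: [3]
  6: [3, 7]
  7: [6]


Visit 7, enqueue [6]
Visit 6, enqueue [3]
Visit 3, enqueue [4, 5]
Visit 4, enqueue [0, 1]
Visit 5, enqueue []
Visit 0, enqueue []
Visit 1, enqueue [2]
Visit 2, enqueue []

BFS order: [7, 6, 3, 4, 5, 0, 1, 2]


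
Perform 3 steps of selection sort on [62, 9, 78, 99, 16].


Initial: [62, 9, 78, 99, 16]
Step 1: min=9 at 1
  Swap: [9, 62, 78, 99, 16]
Step 2: min=16 at 4
  Swap: [9, 16, 78, 99, 62]
Step 3: min=62 at 4
  Swap: [9, 16, 62, 99, 78]

After 3 steps: [9, 16, 62, 99, 78]


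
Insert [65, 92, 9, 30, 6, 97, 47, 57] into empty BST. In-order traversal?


Insert 65: root
Insert 92: R from 65
Insert 9: L from 65
Insert 30: L from 65 -> R from 9
Insert 6: L from 65 -> L from 9
Insert 97: R from 65 -> R from 92
Insert 47: L from 65 -> R from 9 -> R from 30
Insert 57: L from 65 -> R from 9 -> R from 30 -> R from 47

In-order: [6, 9, 30, 47, 57, 65, 92, 97]


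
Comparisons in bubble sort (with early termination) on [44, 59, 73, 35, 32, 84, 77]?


Algorithm: bubble sort (with early termination)
Input: [44, 59, 73, 35, 32, 84, 77]
Sorted: [32, 35, 44, 59, 73, 77, 84]

20


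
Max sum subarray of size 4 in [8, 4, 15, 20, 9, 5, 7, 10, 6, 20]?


[0:4]: 47
[1:5]: 48
[2:6]: 49
[3:7]: 41
[4:8]: 31
[5:9]: 28
[6:10]: 43

Max: 49 at [2:6]


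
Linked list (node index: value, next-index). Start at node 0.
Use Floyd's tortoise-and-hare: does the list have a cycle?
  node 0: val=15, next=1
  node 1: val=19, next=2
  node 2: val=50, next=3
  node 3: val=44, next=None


Floyd's tortoise (slow, +1) and hare (fast, +2):
  init: slow=0, fast=0
  step 1: slow=1, fast=2
  step 2: fast 2->3->None, no cycle

Cycle: no


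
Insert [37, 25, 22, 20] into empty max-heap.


Insert 37: [37]
Insert 25: [37, 25]
Insert 22: [37, 25, 22]
Insert 20: [37, 25, 22, 20]

Final heap: [37, 25, 22, 20]


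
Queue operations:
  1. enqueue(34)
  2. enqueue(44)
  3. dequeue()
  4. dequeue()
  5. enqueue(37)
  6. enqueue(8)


enqueue(34) -> [34]
enqueue(44) -> [34, 44]
dequeue()->34, [44]
dequeue()->44, []
enqueue(37) -> [37]
enqueue(8) -> [37, 8]

Final queue: [37, 8]


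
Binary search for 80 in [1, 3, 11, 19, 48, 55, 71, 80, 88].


Step 1: lo=0, hi=8, mid=4, val=48
Step 2: lo=5, hi=8, mid=6, val=71
Step 3: lo=7, hi=8, mid=7, val=80

Found at index 7


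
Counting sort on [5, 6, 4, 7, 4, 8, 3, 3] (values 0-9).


Input: [5, 6, 4, 7, 4, 8, 3, 3]
Counts: [0, 0, 0, 2, 2, 1, 1, 1, 1, 0]

Sorted: [3, 3, 4, 4, 5, 6, 7, 8]


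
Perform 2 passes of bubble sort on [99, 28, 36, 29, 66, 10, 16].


Initial: [99, 28, 36, 29, 66, 10, 16]
Pass 1: [28, 36, 29, 66, 10, 16, 99] (6 swaps)
Pass 2: [28, 29, 36, 10, 16, 66, 99] (3 swaps)

After 2 passes: [28, 29, 36, 10, 16, 66, 99]


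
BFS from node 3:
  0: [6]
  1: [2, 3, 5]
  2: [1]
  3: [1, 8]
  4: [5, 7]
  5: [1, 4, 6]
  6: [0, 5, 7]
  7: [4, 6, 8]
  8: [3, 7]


Visit 3, enqueue [1, 8]
Visit 1, enqueue [2, 5]
Visit 8, enqueue [7]
Visit 2, enqueue []
Visit 5, enqueue [4, 6]
Visit 7, enqueue []
Visit 4, enqueue []
Visit 6, enqueue [0]
Visit 0, enqueue []

BFS order: [3, 1, 8, 2, 5, 7, 4, 6, 0]


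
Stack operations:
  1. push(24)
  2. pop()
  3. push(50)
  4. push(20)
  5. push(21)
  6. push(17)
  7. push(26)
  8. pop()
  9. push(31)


push(24) -> [24]
pop()->24, []
push(50) -> [50]
push(20) -> [50, 20]
push(21) -> [50, 20, 21]
push(17) -> [50, 20, 21, 17]
push(26) -> [50, 20, 21, 17, 26]
pop()->26, [50, 20, 21, 17]
push(31) -> [50, 20, 21, 17, 31]

Final stack: [50, 20, 21, 17, 31]


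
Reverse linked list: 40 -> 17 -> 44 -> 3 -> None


Step 1: curr=40, set curr.next=prev(None) | reversed so far: 40
Step 2: curr=17, set curr.next=prev(40) | reversed so far: 17 -> 40
Step 3: curr=44, set curr.next=prev(17) | reversed so far: 44 -> 17 -> 40
Step 4: curr=3, set curr.next=prev(44) | reversed so far: 3 -> 44 -> 17 -> 40

3 -> 44 -> 17 -> 40 -> None


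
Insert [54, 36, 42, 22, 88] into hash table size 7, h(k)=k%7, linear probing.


Insert 54: h=5 -> slot 5
Insert 36: h=1 -> slot 1
Insert 42: h=0 -> slot 0
Insert 22: h=1, 1 probes -> slot 2
Insert 88: h=4 -> slot 4

Table: [42, 36, 22, None, 88, 54, None]


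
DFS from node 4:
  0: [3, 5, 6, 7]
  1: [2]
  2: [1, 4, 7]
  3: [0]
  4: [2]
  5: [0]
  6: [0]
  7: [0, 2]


Visit 4, push [2]
Visit 2, push [7, 1]
Visit 1, push []
Visit 7, push [0]
Visit 0, push [6, 5, 3]
Visit 3, push []
Visit 5, push []
Visit 6, push []

DFS order: [4, 2, 1, 7, 0, 3, 5, 6]


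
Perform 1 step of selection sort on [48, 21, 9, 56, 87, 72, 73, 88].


Initial: [48, 21, 9, 56, 87, 72, 73, 88]
Step 1: min=9 at 2
  Swap: [9, 21, 48, 56, 87, 72, 73, 88]

After 1 step: [9, 21, 48, 56, 87, 72, 73, 88]


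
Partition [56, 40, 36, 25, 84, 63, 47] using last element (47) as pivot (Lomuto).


Pivot: 47
  40 <= 47: swap -> [40, 56, 36, 25, 84, 63, 47]
  36 <= 47: swap -> [40, 36, 56, 25, 84, 63, 47]
  25 <= 47: swap -> [40, 36, 25, 56, 84, 63, 47]
Place pivot at 3: [40, 36, 25, 47, 84, 63, 56]

Partitioned: [40, 36, 25, 47, 84, 63, 56]


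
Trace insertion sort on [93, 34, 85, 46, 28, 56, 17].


Initial: [93, 34, 85, 46, 28, 56, 17]
Insert 34: [34, 93, 85, 46, 28, 56, 17]
Insert 85: [34, 85, 93, 46, 28, 56, 17]
Insert 46: [34, 46, 85, 93, 28, 56, 17]
Insert 28: [28, 34, 46, 85, 93, 56, 17]
Insert 56: [28, 34, 46, 56, 85, 93, 17]
Insert 17: [17, 28, 34, 46, 56, 85, 93]

Sorted: [17, 28, 34, 46, 56, 85, 93]


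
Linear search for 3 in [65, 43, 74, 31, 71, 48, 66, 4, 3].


i=0: 65!=3
i=1: 43!=3
i=2: 74!=3
i=3: 31!=3
i=4: 71!=3
i=5: 48!=3
i=6: 66!=3
i=7: 4!=3
i=8: 3==3 found!

Found at 8, 9 comps


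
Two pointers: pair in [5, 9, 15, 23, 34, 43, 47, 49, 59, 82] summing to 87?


lo=0(5)+hi=9(82)=87

Yes: 5+82=87


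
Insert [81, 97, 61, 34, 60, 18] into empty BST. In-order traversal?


Insert 81: root
Insert 97: R from 81
Insert 61: L from 81
Insert 34: L from 81 -> L from 61
Insert 60: L from 81 -> L from 61 -> R from 34
Insert 18: L from 81 -> L from 61 -> L from 34

In-order: [18, 34, 60, 61, 81, 97]


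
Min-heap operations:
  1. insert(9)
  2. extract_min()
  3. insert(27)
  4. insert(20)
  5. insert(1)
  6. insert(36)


insert(9) -> [9]
extract_min()->9, []
insert(27) -> [27]
insert(20) -> [20, 27]
insert(1) -> [1, 27, 20]
insert(36) -> [1, 27, 20, 36]

Final heap: [1, 27, 20, 36]


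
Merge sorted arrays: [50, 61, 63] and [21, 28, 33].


Take 21 from B
Take 28 from B
Take 33 from B

Merged: [21, 28, 33, 50, 61, 63]


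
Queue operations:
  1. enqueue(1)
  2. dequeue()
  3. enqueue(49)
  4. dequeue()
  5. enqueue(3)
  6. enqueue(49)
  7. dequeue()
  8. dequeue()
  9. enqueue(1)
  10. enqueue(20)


enqueue(1) -> [1]
dequeue()->1, []
enqueue(49) -> [49]
dequeue()->49, []
enqueue(3) -> [3]
enqueue(49) -> [3, 49]
dequeue()->3, [49]
dequeue()->49, []
enqueue(1) -> [1]
enqueue(20) -> [1, 20]

Final queue: [1, 20]


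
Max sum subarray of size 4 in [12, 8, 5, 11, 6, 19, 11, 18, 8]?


[0:4]: 36
[1:5]: 30
[2:6]: 41
[3:7]: 47
[4:8]: 54
[5:9]: 56

Max: 56 at [5:9]


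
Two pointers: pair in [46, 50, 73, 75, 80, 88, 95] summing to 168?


lo=0(46)+hi=6(95)=141
lo=1(50)+hi=6(95)=145
lo=2(73)+hi=6(95)=168

Yes: 73+95=168


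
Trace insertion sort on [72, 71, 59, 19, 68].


Initial: [72, 71, 59, 19, 68]
Insert 71: [71, 72, 59, 19, 68]
Insert 59: [59, 71, 72, 19, 68]
Insert 19: [19, 59, 71, 72, 68]
Insert 68: [19, 59, 68, 71, 72]

Sorted: [19, 59, 68, 71, 72]


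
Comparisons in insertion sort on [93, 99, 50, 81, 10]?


Algorithm: insertion sort
Input: [93, 99, 50, 81, 10]
Sorted: [10, 50, 81, 93, 99]

10


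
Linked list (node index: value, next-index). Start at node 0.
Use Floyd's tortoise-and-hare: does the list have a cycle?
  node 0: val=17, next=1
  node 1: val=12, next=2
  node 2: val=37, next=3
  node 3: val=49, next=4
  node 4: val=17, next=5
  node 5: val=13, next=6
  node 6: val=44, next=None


Floyd's tortoise (slow, +1) and hare (fast, +2):
  init: slow=0, fast=0
  step 1: slow=1, fast=2
  step 2: slow=2, fast=4
  step 3: slow=3, fast=6
  step 4: fast -> None, no cycle

Cycle: no


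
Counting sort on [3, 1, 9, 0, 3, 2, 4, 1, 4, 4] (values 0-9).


Input: [3, 1, 9, 0, 3, 2, 4, 1, 4, 4]
Counts: [1, 2, 1, 2, 3, 0, 0, 0, 0, 1]

Sorted: [0, 1, 1, 2, 3, 3, 4, 4, 4, 9]


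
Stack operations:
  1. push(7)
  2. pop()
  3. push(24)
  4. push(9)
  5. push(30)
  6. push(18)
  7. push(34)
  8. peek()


push(7) -> [7]
pop()->7, []
push(24) -> [24]
push(9) -> [24, 9]
push(30) -> [24, 9, 30]
push(18) -> [24, 9, 30, 18]
push(34) -> [24, 9, 30, 18, 34]
peek()->34

Final stack: [24, 9, 30, 18, 34]


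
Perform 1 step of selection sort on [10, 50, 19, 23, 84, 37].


Initial: [10, 50, 19, 23, 84, 37]
Step 1: min=10 at 0
  Swap: [10, 50, 19, 23, 84, 37]

After 1 step: [10, 50, 19, 23, 84, 37]


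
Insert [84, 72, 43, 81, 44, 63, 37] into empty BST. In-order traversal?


Insert 84: root
Insert 72: L from 84
Insert 43: L from 84 -> L from 72
Insert 81: L from 84 -> R from 72
Insert 44: L from 84 -> L from 72 -> R from 43
Insert 63: L from 84 -> L from 72 -> R from 43 -> R from 44
Insert 37: L from 84 -> L from 72 -> L from 43

In-order: [37, 43, 44, 63, 72, 81, 84]


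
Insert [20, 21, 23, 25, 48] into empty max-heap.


Insert 20: [20]
Insert 21: [21, 20]
Insert 23: [23, 20, 21]
Insert 25: [25, 23, 21, 20]
Insert 48: [48, 25, 21, 20, 23]

Final heap: [48, 25, 21, 20, 23]


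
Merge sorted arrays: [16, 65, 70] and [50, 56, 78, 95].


Take 16 from A
Take 50 from B
Take 56 from B
Take 65 from A
Take 70 from A

Merged: [16, 50, 56, 65, 70, 78, 95]


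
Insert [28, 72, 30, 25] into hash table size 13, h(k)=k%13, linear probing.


Insert 28: h=2 -> slot 2
Insert 72: h=7 -> slot 7
Insert 30: h=4 -> slot 4
Insert 25: h=12 -> slot 12

Table: [None, None, 28, None, 30, None, None, 72, None, None, None, None, 25]


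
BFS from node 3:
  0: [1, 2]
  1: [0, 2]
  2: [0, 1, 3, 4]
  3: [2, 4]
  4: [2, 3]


Visit 3, enqueue [2, 4]
Visit 2, enqueue [0, 1]
Visit 4, enqueue []
Visit 0, enqueue []
Visit 1, enqueue []

BFS order: [3, 2, 4, 0, 1]


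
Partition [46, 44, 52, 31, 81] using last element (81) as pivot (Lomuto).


Pivot: 81
  46 <= 81: advance i (no swap)
  44 <= 81: advance i (no swap)
  52 <= 81: advance i (no swap)
  31 <= 81: advance i (no swap)
Place pivot at 4: [46, 44, 52, 31, 81]

Partitioned: [46, 44, 52, 31, 81]


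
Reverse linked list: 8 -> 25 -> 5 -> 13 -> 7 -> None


Step 1: curr=8, set curr.next=prev(None) | reversed so far: 8
Step 2: curr=25, set curr.next=prev(8) | reversed so far: 25 -> 8
Step 3: curr=5, set curr.next=prev(25) | reversed so far: 5 -> 25 -> 8
Step 4: curr=13, set curr.next=prev(5) | reversed so far: 13 -> 5 -> 25 -> 8
Step 5: curr=7, set curr.next=prev(13) | reversed so far: 7 -> 13 -> 5 -> 25 -> 8

7 -> 13 -> 5 -> 25 -> 8 -> None


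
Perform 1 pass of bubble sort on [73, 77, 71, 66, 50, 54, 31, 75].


Initial: [73, 77, 71, 66, 50, 54, 31, 75]
Pass 1: [73, 71, 66, 50, 54, 31, 75, 77] (6 swaps)

After 1 pass: [73, 71, 66, 50, 54, 31, 75, 77]


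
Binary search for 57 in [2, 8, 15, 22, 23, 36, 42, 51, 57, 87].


Step 1: lo=0, hi=9, mid=4, val=23
Step 2: lo=5, hi=9, mid=7, val=51
Step 3: lo=8, hi=9, mid=8, val=57

Found at index 8


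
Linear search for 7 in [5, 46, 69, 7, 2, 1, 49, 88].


i=0: 5!=7
i=1: 46!=7
i=2: 69!=7
i=3: 7==7 found!

Found at 3, 4 comps


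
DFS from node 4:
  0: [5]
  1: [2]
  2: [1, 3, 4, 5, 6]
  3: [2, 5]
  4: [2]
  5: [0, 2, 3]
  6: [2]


Visit 4, push [2]
Visit 2, push [6, 5, 3, 1]
Visit 1, push []
Visit 3, push [5]
Visit 5, push [0]
Visit 0, push []
Visit 6, push []

DFS order: [4, 2, 1, 3, 5, 0, 6]


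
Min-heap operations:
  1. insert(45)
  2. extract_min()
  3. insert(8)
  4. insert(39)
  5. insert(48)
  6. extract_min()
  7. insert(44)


insert(45) -> [45]
extract_min()->45, []
insert(8) -> [8]
insert(39) -> [8, 39]
insert(48) -> [8, 39, 48]
extract_min()->8, [39, 48]
insert(44) -> [39, 48, 44]

Final heap: [39, 48, 44]


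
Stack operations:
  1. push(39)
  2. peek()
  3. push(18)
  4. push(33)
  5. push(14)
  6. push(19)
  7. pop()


push(39) -> [39]
peek()->39
push(18) -> [39, 18]
push(33) -> [39, 18, 33]
push(14) -> [39, 18, 33, 14]
push(19) -> [39, 18, 33, 14, 19]
pop()->19, [39, 18, 33, 14]

Final stack: [39, 18, 33, 14]


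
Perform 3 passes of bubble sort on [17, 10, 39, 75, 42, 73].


Initial: [17, 10, 39, 75, 42, 73]
Pass 1: [10, 17, 39, 42, 73, 75] (3 swaps)
Pass 2: [10, 17, 39, 42, 73, 75] (0 swaps)
Pass 3: [10, 17, 39, 42, 73, 75] (0 swaps)

After 3 passes: [10, 17, 39, 42, 73, 75]


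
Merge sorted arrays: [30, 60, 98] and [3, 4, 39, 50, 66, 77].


Take 3 from B
Take 4 from B
Take 30 from A
Take 39 from B
Take 50 from B
Take 60 from A
Take 66 from B
Take 77 from B

Merged: [3, 4, 30, 39, 50, 60, 66, 77, 98]


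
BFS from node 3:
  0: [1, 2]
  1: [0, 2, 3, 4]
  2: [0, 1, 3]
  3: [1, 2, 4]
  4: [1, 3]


Visit 3, enqueue [1, 2, 4]
Visit 1, enqueue [0]
Visit 2, enqueue []
Visit 4, enqueue []
Visit 0, enqueue []

BFS order: [3, 1, 2, 4, 0]


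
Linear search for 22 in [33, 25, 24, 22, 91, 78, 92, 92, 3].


i=0: 33!=22
i=1: 25!=22
i=2: 24!=22
i=3: 22==22 found!

Found at 3, 4 comps


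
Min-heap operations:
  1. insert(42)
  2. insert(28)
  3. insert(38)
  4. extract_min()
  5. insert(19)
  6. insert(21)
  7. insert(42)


insert(42) -> [42]
insert(28) -> [28, 42]
insert(38) -> [28, 42, 38]
extract_min()->28, [38, 42]
insert(19) -> [19, 42, 38]
insert(21) -> [19, 21, 38, 42]
insert(42) -> [19, 21, 38, 42, 42]

Final heap: [19, 21, 38, 42, 42]


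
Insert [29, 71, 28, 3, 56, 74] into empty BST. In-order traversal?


Insert 29: root
Insert 71: R from 29
Insert 28: L from 29
Insert 3: L from 29 -> L from 28
Insert 56: R from 29 -> L from 71
Insert 74: R from 29 -> R from 71

In-order: [3, 28, 29, 56, 71, 74]


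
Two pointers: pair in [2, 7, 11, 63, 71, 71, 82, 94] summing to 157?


lo=0(2)+hi=7(94)=96
lo=1(7)+hi=7(94)=101
lo=2(11)+hi=7(94)=105
lo=3(63)+hi=7(94)=157

Yes: 63+94=157


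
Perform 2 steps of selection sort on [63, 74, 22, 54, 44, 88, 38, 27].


Initial: [63, 74, 22, 54, 44, 88, 38, 27]
Step 1: min=22 at 2
  Swap: [22, 74, 63, 54, 44, 88, 38, 27]
Step 2: min=27 at 7
  Swap: [22, 27, 63, 54, 44, 88, 38, 74]

After 2 steps: [22, 27, 63, 54, 44, 88, 38, 74]


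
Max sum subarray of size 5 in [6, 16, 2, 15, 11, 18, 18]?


[0:5]: 50
[1:6]: 62
[2:7]: 64

Max: 64 at [2:7]


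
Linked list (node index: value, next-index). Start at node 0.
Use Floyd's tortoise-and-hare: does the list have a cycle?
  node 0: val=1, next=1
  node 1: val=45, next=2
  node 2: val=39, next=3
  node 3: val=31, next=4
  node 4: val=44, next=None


Floyd's tortoise (slow, +1) and hare (fast, +2):
  init: slow=0, fast=0
  step 1: slow=1, fast=2
  step 2: slow=2, fast=4
  step 3: fast -> None, no cycle

Cycle: no


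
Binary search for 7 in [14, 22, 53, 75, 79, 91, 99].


Step 1: lo=0, hi=6, mid=3, val=75
Step 2: lo=0, hi=2, mid=1, val=22
Step 3: lo=0, hi=0, mid=0, val=14

Not found


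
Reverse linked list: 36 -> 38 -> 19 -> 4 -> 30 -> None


Step 1: curr=36, set curr.next=prev(None) | reversed so far: 36
Step 2: curr=38, set curr.next=prev(36) | reversed so far: 38 -> 36
Step 3: curr=19, set curr.next=prev(38) | reversed so far: 19 -> 38 -> 36
Step 4: curr=4, set curr.next=prev(19) | reversed so far: 4 -> 19 -> 38 -> 36
Step 5: curr=30, set curr.next=prev(4) | reversed so far: 30 -> 4 -> 19 -> 38 -> 36

30 -> 4 -> 19 -> 38 -> 36 -> None


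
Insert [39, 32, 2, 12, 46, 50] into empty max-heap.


Insert 39: [39]
Insert 32: [39, 32]
Insert 2: [39, 32, 2]
Insert 12: [39, 32, 2, 12]
Insert 46: [46, 39, 2, 12, 32]
Insert 50: [50, 39, 46, 12, 32, 2]

Final heap: [50, 39, 46, 12, 32, 2]


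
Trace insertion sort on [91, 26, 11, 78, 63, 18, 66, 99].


Initial: [91, 26, 11, 78, 63, 18, 66, 99]
Insert 26: [26, 91, 11, 78, 63, 18, 66, 99]
Insert 11: [11, 26, 91, 78, 63, 18, 66, 99]
Insert 78: [11, 26, 78, 91, 63, 18, 66, 99]
Insert 63: [11, 26, 63, 78, 91, 18, 66, 99]
Insert 18: [11, 18, 26, 63, 78, 91, 66, 99]
Insert 66: [11, 18, 26, 63, 66, 78, 91, 99]
Insert 99: [11, 18, 26, 63, 66, 78, 91, 99]

Sorted: [11, 18, 26, 63, 66, 78, 91, 99]


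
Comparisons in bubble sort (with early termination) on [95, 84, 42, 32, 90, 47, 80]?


Algorithm: bubble sort (with early termination)
Input: [95, 84, 42, 32, 90, 47, 80]
Sorted: [32, 42, 47, 80, 84, 90, 95]

18


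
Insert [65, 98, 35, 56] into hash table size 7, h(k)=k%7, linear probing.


Insert 65: h=2 -> slot 2
Insert 98: h=0 -> slot 0
Insert 35: h=0, 1 probes -> slot 1
Insert 56: h=0, 3 probes -> slot 3

Table: [98, 35, 65, 56, None, None, None]


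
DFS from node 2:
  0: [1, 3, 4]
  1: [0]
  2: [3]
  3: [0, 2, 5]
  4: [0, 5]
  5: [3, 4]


Visit 2, push [3]
Visit 3, push [5, 0]
Visit 0, push [4, 1]
Visit 1, push []
Visit 4, push [5]
Visit 5, push []

DFS order: [2, 3, 0, 1, 4, 5]


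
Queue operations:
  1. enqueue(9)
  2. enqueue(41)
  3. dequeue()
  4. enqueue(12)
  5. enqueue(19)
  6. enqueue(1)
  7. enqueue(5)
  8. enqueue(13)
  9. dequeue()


enqueue(9) -> [9]
enqueue(41) -> [9, 41]
dequeue()->9, [41]
enqueue(12) -> [41, 12]
enqueue(19) -> [41, 12, 19]
enqueue(1) -> [41, 12, 19, 1]
enqueue(5) -> [41, 12, 19, 1, 5]
enqueue(13) -> [41, 12, 19, 1, 5, 13]
dequeue()->41, [12, 19, 1, 5, 13]

Final queue: [12, 19, 1, 5, 13]


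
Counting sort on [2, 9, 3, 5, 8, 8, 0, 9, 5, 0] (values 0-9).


Input: [2, 9, 3, 5, 8, 8, 0, 9, 5, 0]
Counts: [2, 0, 1, 1, 0, 2, 0, 0, 2, 2]

Sorted: [0, 0, 2, 3, 5, 5, 8, 8, 9, 9]


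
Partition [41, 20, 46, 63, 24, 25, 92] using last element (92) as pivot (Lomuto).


Pivot: 92
  41 <= 92: advance i (no swap)
  20 <= 92: advance i (no swap)
  46 <= 92: advance i (no swap)
  63 <= 92: advance i (no swap)
  24 <= 92: advance i (no swap)
  25 <= 92: advance i (no swap)
Place pivot at 6: [41, 20, 46, 63, 24, 25, 92]

Partitioned: [41, 20, 46, 63, 24, 25, 92]


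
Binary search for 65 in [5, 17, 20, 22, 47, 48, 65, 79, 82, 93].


Step 1: lo=0, hi=9, mid=4, val=47
Step 2: lo=5, hi=9, mid=7, val=79
Step 3: lo=5, hi=6, mid=5, val=48
Step 4: lo=6, hi=6, mid=6, val=65

Found at index 6


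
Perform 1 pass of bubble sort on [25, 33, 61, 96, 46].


Initial: [25, 33, 61, 96, 46]
Pass 1: [25, 33, 61, 46, 96] (1 swaps)

After 1 pass: [25, 33, 61, 46, 96]


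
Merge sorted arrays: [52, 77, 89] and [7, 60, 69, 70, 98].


Take 7 from B
Take 52 from A
Take 60 from B
Take 69 from B
Take 70 from B
Take 77 from A
Take 89 from A

Merged: [7, 52, 60, 69, 70, 77, 89, 98]


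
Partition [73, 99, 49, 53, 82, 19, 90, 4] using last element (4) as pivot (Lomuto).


Pivot: 4
Place pivot at 0: [4, 99, 49, 53, 82, 19, 90, 73]

Partitioned: [4, 99, 49, 53, 82, 19, 90, 73]


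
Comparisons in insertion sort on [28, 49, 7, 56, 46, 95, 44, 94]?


Algorithm: insertion sort
Input: [28, 49, 7, 56, 46, 95, 44, 94]
Sorted: [7, 28, 44, 46, 49, 56, 94, 95]

15


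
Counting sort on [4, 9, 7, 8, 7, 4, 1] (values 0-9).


Input: [4, 9, 7, 8, 7, 4, 1]
Counts: [0, 1, 0, 0, 2, 0, 0, 2, 1, 1]

Sorted: [1, 4, 4, 7, 7, 8, 9]


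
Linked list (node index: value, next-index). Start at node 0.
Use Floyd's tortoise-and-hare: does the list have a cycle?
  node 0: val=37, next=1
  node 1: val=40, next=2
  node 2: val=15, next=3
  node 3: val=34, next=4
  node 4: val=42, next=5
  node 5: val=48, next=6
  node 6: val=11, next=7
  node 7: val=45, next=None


Floyd's tortoise (slow, +1) and hare (fast, +2):
  init: slow=0, fast=0
  step 1: slow=1, fast=2
  step 2: slow=2, fast=4
  step 3: slow=3, fast=6
  step 4: fast 6->7->None, no cycle

Cycle: no


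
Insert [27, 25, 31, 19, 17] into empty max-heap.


Insert 27: [27]
Insert 25: [27, 25]
Insert 31: [31, 25, 27]
Insert 19: [31, 25, 27, 19]
Insert 17: [31, 25, 27, 19, 17]

Final heap: [31, 25, 27, 19, 17]


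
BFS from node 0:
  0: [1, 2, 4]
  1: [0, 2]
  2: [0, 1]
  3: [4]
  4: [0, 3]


Visit 0, enqueue [1, 2, 4]
Visit 1, enqueue []
Visit 2, enqueue []
Visit 4, enqueue [3]
Visit 3, enqueue []

BFS order: [0, 1, 2, 4, 3]


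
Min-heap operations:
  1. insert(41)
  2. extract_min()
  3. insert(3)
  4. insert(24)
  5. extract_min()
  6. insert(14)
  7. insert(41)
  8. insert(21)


insert(41) -> [41]
extract_min()->41, []
insert(3) -> [3]
insert(24) -> [3, 24]
extract_min()->3, [24]
insert(14) -> [14, 24]
insert(41) -> [14, 24, 41]
insert(21) -> [14, 21, 41, 24]

Final heap: [14, 21, 41, 24]


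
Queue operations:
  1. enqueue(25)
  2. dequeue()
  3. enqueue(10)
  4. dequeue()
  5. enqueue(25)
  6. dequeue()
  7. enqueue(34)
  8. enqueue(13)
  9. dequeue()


enqueue(25) -> [25]
dequeue()->25, []
enqueue(10) -> [10]
dequeue()->10, []
enqueue(25) -> [25]
dequeue()->25, []
enqueue(34) -> [34]
enqueue(13) -> [34, 13]
dequeue()->34, [13]

Final queue: [13]


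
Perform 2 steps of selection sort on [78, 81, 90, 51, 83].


Initial: [78, 81, 90, 51, 83]
Step 1: min=51 at 3
  Swap: [51, 81, 90, 78, 83]
Step 2: min=78 at 3
  Swap: [51, 78, 90, 81, 83]

After 2 steps: [51, 78, 90, 81, 83]


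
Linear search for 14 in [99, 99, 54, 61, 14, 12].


i=0: 99!=14
i=1: 99!=14
i=2: 54!=14
i=3: 61!=14
i=4: 14==14 found!

Found at 4, 5 comps


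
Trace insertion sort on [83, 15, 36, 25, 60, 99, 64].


Initial: [83, 15, 36, 25, 60, 99, 64]
Insert 15: [15, 83, 36, 25, 60, 99, 64]
Insert 36: [15, 36, 83, 25, 60, 99, 64]
Insert 25: [15, 25, 36, 83, 60, 99, 64]
Insert 60: [15, 25, 36, 60, 83, 99, 64]
Insert 99: [15, 25, 36, 60, 83, 99, 64]
Insert 64: [15, 25, 36, 60, 64, 83, 99]

Sorted: [15, 25, 36, 60, 64, 83, 99]


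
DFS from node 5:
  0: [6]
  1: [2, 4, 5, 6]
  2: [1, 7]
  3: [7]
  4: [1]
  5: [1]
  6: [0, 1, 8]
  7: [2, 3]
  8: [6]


Visit 5, push [1]
Visit 1, push [6, 4, 2]
Visit 2, push [7]
Visit 7, push [3]
Visit 3, push []
Visit 4, push []
Visit 6, push [8, 0]
Visit 0, push []
Visit 8, push []

DFS order: [5, 1, 2, 7, 3, 4, 6, 0, 8]


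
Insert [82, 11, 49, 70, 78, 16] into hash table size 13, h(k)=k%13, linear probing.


Insert 82: h=4 -> slot 4
Insert 11: h=11 -> slot 11
Insert 49: h=10 -> slot 10
Insert 70: h=5 -> slot 5
Insert 78: h=0 -> slot 0
Insert 16: h=3 -> slot 3

Table: [78, None, None, 16, 82, 70, None, None, None, None, 49, 11, None]


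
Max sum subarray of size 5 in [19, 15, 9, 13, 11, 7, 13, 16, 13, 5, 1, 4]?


[0:5]: 67
[1:6]: 55
[2:7]: 53
[3:8]: 60
[4:9]: 60
[5:10]: 54
[6:11]: 48
[7:12]: 39

Max: 67 at [0:5]


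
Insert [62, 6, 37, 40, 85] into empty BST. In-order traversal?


Insert 62: root
Insert 6: L from 62
Insert 37: L from 62 -> R from 6
Insert 40: L from 62 -> R from 6 -> R from 37
Insert 85: R from 62

In-order: [6, 37, 40, 62, 85]
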